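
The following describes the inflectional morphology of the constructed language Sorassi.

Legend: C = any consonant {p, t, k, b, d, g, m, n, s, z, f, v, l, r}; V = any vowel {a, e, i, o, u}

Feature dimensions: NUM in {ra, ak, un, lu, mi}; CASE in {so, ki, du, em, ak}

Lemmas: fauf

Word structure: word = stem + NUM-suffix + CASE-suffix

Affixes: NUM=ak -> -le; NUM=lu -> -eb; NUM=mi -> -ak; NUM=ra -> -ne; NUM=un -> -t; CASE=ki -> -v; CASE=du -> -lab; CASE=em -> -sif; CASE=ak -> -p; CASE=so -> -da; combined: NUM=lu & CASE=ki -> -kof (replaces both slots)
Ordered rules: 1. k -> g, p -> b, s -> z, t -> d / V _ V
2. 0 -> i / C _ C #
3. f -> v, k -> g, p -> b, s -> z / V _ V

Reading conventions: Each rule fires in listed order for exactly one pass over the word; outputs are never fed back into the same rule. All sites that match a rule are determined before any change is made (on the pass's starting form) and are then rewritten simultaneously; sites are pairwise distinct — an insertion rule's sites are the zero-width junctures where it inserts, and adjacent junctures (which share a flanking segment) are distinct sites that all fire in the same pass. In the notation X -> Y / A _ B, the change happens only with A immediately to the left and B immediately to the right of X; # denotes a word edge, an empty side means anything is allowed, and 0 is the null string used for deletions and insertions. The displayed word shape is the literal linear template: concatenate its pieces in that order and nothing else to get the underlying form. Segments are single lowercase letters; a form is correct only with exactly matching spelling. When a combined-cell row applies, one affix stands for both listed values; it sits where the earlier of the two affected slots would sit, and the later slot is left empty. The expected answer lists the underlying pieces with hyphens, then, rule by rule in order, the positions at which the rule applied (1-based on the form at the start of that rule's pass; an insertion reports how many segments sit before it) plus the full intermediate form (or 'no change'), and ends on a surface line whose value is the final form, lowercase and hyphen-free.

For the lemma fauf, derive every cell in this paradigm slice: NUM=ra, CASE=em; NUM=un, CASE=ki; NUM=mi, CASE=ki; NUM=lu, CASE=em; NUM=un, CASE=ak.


cell NUM=ra, CASE=em:
underlying: fauf-ne-sif
1. k -> g, p -> b, s -> z, t -> d / V _ V: fires at position(s) 7: faufnezif
2. 0 -> i / C _ C #: no change
3. f -> v, k -> g, p -> b, s -> z / V _ V: no change
surface: faufnezif

cell NUM=un, CASE=ki:
underlying: fauf-t-v
1. k -> g, p -> b, s -> z, t -> d / V _ V: no change
2. 0 -> i / C _ C #: inserts after position(s) 5: fauftiv
3. f -> v, k -> g, p -> b, s -> z / V _ V: no change
surface: fauftiv

cell NUM=mi, CASE=ki:
underlying: fauf-ak-v
1. k -> g, p -> b, s -> z, t -> d / V _ V: no change
2. 0 -> i / C _ C #: inserts after position(s) 6: faufakiv
3. f -> v, k -> g, p -> b, s -> z / V _ V: fires at position(s) 4, 6: fauvagiv
surface: fauvagiv

cell NUM=lu, CASE=em:
underlying: fauf-eb-sif
1. k -> g, p -> b, s -> z, t -> d / V _ V: no change
2. 0 -> i / C _ C #: no change
3. f -> v, k -> g, p -> b, s -> z / V _ V: fires at position(s) 4: fauvebsif
surface: fauvebsif

cell NUM=un, CASE=ak:
underlying: fauf-t-p
1. k -> g, p -> b, s -> z, t -> d / V _ V: no change
2. 0 -> i / C _ C #: inserts after position(s) 5: fauftip
3. f -> v, k -> g, p -> b, s -> z / V _ V: no change
surface: fauftip


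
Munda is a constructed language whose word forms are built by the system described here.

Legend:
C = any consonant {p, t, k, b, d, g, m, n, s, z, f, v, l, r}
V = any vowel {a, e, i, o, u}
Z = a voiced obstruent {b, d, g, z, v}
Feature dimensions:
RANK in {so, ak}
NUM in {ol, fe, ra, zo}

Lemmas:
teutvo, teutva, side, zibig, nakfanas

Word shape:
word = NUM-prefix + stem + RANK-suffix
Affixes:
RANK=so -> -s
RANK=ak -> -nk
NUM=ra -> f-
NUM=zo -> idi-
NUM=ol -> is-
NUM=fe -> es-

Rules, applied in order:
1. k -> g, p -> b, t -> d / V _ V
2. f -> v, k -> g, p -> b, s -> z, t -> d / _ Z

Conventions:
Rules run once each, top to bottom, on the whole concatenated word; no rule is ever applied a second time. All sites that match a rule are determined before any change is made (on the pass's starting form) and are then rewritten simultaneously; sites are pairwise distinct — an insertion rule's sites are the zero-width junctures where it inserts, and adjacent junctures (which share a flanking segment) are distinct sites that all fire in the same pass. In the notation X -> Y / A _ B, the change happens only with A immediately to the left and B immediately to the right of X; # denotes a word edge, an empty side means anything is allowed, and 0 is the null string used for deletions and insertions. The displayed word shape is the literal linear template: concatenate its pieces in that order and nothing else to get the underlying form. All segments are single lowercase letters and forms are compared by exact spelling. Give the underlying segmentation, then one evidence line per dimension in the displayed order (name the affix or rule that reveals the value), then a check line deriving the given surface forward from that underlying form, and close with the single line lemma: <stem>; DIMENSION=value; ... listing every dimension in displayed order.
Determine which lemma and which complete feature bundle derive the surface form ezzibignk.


underlying: es-zibig-nk
RANK=ak - signalled by the affix -nk
NUM=fe - signalled by the affix es-
check: eszibignk -> eszibignk -> ezzibignk
lemma: zibig; RANK=ak; NUM=fe


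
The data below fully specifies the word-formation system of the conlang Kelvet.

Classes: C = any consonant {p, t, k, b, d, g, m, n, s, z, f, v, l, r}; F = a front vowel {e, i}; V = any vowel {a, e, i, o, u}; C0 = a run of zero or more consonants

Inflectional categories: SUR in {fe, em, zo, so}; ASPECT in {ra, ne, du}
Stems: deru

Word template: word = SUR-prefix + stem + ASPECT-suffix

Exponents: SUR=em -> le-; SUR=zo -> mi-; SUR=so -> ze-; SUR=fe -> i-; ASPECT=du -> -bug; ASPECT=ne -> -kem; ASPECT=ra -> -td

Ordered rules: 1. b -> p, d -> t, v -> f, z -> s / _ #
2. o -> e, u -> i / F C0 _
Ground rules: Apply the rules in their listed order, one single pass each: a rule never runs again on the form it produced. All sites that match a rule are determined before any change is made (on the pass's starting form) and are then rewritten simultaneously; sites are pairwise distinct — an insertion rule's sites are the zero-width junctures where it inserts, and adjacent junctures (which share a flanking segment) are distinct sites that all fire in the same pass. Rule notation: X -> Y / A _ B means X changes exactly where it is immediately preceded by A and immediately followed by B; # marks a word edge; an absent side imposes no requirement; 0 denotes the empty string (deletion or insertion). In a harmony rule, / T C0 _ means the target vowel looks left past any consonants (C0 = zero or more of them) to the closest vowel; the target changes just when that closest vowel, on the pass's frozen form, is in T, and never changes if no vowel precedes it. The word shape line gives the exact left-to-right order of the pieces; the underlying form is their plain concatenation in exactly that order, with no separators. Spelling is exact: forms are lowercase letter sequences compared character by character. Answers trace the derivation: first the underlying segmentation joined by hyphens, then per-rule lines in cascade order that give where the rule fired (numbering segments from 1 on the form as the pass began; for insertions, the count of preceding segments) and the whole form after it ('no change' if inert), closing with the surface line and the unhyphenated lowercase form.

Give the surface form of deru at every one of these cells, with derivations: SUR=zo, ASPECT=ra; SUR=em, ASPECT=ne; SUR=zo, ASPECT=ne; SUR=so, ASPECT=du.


cell SUR=zo, ASPECT=ra:
underlying: mi-deru-td
1. b -> p, d -> t, v -> f, z -> s / _ #: fires at position(s) 8: miderutt
2. o -> e, u -> i / F C0 _: fires at position(s) 6: mideritt
surface: mideritt

cell SUR=em, ASPECT=ne:
underlying: le-deru-kem
1. b -> p, d -> t, v -> f, z -> s / _ #: no change
2. o -> e, u -> i / F C0 _: fires at position(s) 6: lederikem
surface: lederikem

cell SUR=zo, ASPECT=ne:
underlying: mi-deru-kem
1. b -> p, d -> t, v -> f, z -> s / _ #: no change
2. o -> e, u -> i / F C0 _: fires at position(s) 6: miderikem
surface: miderikem

cell SUR=so, ASPECT=du:
underlying: ze-deru-bug
1. b -> p, d -> t, v -> f, z -> s / _ #: no change
2. o -> e, u -> i / F C0 _: fires at position(s) 6: zederibug
surface: zederibug


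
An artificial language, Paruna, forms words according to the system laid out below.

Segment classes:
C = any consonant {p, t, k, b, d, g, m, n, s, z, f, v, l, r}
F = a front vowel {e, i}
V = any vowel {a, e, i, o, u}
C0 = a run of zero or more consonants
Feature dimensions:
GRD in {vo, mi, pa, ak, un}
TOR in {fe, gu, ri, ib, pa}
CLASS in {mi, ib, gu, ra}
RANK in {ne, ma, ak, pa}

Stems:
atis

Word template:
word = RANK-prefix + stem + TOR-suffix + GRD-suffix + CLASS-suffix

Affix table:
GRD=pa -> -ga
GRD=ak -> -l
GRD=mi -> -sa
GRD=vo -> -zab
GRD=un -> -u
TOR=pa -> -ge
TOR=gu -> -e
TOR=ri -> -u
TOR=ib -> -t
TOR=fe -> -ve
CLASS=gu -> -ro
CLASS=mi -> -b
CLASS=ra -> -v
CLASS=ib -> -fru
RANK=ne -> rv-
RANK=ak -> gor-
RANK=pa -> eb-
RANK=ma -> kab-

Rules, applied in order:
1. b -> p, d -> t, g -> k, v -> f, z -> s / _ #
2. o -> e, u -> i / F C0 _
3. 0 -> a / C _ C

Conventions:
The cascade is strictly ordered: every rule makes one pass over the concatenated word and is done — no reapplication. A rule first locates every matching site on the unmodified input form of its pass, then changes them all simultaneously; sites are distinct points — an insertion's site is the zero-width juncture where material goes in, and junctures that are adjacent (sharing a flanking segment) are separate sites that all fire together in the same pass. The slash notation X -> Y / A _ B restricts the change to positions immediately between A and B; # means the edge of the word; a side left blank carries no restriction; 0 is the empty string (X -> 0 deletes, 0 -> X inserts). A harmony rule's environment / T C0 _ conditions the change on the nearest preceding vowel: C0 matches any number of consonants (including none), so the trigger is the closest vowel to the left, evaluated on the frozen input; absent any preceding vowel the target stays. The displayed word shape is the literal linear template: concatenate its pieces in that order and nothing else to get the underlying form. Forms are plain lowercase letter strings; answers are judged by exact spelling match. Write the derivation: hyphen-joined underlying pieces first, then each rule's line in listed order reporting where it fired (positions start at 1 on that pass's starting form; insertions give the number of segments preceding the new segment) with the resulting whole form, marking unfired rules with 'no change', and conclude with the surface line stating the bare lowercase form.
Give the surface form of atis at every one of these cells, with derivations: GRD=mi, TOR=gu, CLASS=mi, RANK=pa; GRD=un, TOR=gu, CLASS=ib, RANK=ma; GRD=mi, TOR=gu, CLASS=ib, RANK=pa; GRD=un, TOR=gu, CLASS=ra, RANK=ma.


cell GRD=mi, TOR=gu, CLASS=mi, RANK=pa:
underlying: eb-atis-e-sa-b
1. b -> p, d -> t, g -> k, v -> f, z -> s / _ #: fires at position(s) 10: ebatisesap
2. o -> e, u -> i / F C0 _: no change
3. 0 -> a / C _ C: no change
surface: ebatisesap

cell GRD=un, TOR=gu, CLASS=ib, RANK=ma:
underlying: kab-atis-e-u-fru
1. b -> p, d -> t, g -> k, v -> f, z -> s / _ #: no change
2. o -> e, u -> i / F C0 _: fires at position(s) 9: kabatiseifru
3. 0 -> a / C _ C: inserts after position(s) 10: kabatiseifaru
surface: kabatiseifaru

cell GRD=mi, TOR=gu, CLASS=ib, RANK=pa:
underlying: eb-atis-e-sa-fru
1. b -> p, d -> t, g -> k, v -> f, z -> s / _ #: no change
2. o -> e, u -> i / F C0 _: no change
3. 0 -> a / C _ C: inserts after position(s) 10: ebatisesafaru
surface: ebatisesafaru

cell GRD=un, TOR=gu, CLASS=ra, RANK=ma:
underlying: kab-atis-e-u-v
1. b -> p, d -> t, g -> k, v -> f, z -> s / _ #: fires at position(s) 10: kabatiseuf
2. o -> e, u -> i / F C0 _: fires at position(s) 9: kabatiseif
3. 0 -> a / C _ C: no change
surface: kabatiseif


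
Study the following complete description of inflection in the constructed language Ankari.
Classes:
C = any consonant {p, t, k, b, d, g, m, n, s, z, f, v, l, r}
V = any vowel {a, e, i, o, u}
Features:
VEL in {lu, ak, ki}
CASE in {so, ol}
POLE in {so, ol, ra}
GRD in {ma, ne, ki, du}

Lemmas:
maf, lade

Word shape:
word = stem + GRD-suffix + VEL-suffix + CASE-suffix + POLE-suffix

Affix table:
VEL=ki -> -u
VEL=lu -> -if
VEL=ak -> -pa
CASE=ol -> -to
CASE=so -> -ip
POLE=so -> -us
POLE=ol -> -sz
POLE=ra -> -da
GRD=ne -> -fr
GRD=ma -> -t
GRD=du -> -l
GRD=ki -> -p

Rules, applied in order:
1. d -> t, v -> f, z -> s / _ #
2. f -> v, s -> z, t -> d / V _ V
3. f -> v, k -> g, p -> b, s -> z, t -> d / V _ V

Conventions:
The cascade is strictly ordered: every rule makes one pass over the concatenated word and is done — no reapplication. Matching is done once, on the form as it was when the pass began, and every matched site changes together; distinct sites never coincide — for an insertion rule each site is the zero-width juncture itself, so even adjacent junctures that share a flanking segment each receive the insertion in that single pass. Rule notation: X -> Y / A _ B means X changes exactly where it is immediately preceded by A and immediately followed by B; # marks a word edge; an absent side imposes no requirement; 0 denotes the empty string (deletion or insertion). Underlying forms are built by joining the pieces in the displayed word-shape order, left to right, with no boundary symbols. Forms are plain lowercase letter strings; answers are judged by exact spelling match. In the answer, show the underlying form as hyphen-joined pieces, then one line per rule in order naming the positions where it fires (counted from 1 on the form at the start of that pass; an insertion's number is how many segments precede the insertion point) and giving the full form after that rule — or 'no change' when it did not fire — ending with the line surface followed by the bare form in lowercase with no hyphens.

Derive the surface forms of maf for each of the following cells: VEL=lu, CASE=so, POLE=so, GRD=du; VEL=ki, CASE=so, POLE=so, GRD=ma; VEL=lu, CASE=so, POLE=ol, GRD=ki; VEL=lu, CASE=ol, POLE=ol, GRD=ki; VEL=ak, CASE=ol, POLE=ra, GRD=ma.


cell VEL=lu, CASE=so, POLE=so, GRD=du:
underlying: maf-l-if-ip-us
1. d -> t, v -> f, z -> s / _ #: no change
2. f -> v, s -> z, t -> d / V _ V: fires at position(s) 6: maflivipus
3. f -> v, k -> g, p -> b, s -> z, t -> d / V _ V: fires at position(s) 8: maflivibus
surface: maflivibus

cell VEL=ki, CASE=so, POLE=so, GRD=ma:
underlying: maf-t-u-ip-us
1. d -> t, v -> f, z -> s / _ #: no change
2. f -> v, s -> z, t -> d / V _ V: no change
3. f -> v, k -> g, p -> b, s -> z, t -> d / V _ V: fires at position(s) 7: maftuibus
surface: maftuibus

cell VEL=lu, CASE=so, POLE=ol, GRD=ki:
underlying: maf-p-if-ip-sz
1. d -> t, v -> f, z -> s / _ #: fires at position(s) 10: mafpifipss
2. f -> v, s -> z, t -> d / V _ V: fires at position(s) 6: mafpivipss
3. f -> v, k -> g, p -> b, s -> z, t -> d / V _ V: no change
surface: mafpivipss

cell VEL=lu, CASE=ol, POLE=ol, GRD=ki:
underlying: maf-p-if-to-sz
1. d -> t, v -> f, z -> s / _ #: fires at position(s) 10: mafpiftoss
2. f -> v, s -> z, t -> d / V _ V: no change
3. f -> v, k -> g, p -> b, s -> z, t -> d / V _ V: no change
surface: mafpiftoss

cell VEL=ak, CASE=ol, POLE=ra, GRD=ma:
underlying: maf-t-pa-to-da
1. d -> t, v -> f, z -> s / _ #: no change
2. f -> v, s -> z, t -> d / V _ V: fires at position(s) 7: maftpadoda
3. f -> v, k -> g, p -> b, s -> z, t -> d / V _ V: no change
surface: maftpadoda


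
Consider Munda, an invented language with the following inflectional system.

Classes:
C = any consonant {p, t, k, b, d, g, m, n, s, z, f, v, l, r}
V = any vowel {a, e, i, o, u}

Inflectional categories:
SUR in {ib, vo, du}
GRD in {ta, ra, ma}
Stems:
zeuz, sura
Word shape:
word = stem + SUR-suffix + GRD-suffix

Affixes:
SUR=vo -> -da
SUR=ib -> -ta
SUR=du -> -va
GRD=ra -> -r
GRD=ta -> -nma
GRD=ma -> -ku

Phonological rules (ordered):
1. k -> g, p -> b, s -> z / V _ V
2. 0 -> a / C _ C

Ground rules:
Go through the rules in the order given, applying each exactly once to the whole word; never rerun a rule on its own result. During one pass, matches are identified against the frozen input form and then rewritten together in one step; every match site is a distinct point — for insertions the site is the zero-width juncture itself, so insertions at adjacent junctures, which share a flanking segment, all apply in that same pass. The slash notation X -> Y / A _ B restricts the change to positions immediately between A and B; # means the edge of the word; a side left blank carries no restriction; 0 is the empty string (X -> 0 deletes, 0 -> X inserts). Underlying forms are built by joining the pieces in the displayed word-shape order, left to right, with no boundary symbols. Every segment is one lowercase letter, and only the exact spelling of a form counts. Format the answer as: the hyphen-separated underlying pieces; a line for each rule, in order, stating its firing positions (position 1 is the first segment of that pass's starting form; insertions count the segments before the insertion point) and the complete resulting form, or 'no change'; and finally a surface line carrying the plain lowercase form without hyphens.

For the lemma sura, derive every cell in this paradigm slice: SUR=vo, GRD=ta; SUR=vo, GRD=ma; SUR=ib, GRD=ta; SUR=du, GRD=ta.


cell SUR=vo, GRD=ta:
underlying: sura-da-nma
1. k -> g, p -> b, s -> z / V _ V: no change
2. 0 -> a / C _ C: inserts after position(s) 7: suradanama
surface: suradanama

cell SUR=vo, GRD=ma:
underlying: sura-da-ku
1. k -> g, p -> b, s -> z / V _ V: fires at position(s) 7: suradagu
2. 0 -> a / C _ C: no change
surface: suradagu

cell SUR=ib, GRD=ta:
underlying: sura-ta-nma
1. k -> g, p -> b, s -> z / V _ V: no change
2. 0 -> a / C _ C: inserts after position(s) 7: suratanama
surface: suratanama

cell SUR=du, GRD=ta:
underlying: sura-va-nma
1. k -> g, p -> b, s -> z / V _ V: no change
2. 0 -> a / C _ C: inserts after position(s) 7: suravanama
surface: suravanama


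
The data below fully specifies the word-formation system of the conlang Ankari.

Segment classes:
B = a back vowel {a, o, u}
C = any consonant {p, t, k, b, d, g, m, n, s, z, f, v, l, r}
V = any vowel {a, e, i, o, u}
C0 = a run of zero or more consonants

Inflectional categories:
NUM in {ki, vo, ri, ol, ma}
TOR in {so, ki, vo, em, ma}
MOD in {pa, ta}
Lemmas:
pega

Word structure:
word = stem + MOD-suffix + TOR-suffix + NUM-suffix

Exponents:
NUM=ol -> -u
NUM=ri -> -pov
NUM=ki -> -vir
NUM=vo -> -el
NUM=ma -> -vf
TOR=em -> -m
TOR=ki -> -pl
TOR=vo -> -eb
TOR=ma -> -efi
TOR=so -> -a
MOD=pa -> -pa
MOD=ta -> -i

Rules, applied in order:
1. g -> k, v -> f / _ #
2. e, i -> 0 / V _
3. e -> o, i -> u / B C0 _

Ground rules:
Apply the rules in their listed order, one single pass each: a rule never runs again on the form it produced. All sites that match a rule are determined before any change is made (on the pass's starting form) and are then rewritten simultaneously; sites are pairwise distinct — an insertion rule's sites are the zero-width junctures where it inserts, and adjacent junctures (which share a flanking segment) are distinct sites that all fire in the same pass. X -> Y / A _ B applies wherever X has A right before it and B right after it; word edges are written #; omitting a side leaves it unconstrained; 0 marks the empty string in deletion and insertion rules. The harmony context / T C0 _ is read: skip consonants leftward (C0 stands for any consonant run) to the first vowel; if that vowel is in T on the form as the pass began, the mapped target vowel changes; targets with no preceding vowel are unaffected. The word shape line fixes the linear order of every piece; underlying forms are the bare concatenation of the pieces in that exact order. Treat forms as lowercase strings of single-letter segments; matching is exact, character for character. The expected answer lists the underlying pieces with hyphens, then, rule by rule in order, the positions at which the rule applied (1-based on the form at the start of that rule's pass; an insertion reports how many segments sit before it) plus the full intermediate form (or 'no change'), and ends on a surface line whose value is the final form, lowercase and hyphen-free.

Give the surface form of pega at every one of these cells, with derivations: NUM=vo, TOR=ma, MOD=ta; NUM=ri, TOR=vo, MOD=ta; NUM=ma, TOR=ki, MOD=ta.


cell NUM=vo, TOR=ma, MOD=ta:
underlying: pega-i-efi-el
1. g -> k, v -> f / _ #: no change
2. e, i -> 0 / V _: fires at position(s) 5, 6, 9: pegafil
3. e -> o, i -> u / B C0 _: fires at position(s) 6: pegaful
surface: pegaful

cell NUM=ri, TOR=vo, MOD=ta:
underlying: pega-i-eb-pov
1. g -> k, v -> f / _ #: fires at position(s) 10: pegaiebpof
2. e, i -> 0 / V _: fires at position(s) 5, 6: pegabpof
3. e -> o, i -> u / B C0 _: no change
surface: pegabpof

cell NUM=ma, TOR=ki, MOD=ta:
underlying: pega-i-pl-vf
1. g -> k, v -> f / _ #: no change
2. e, i -> 0 / V _: fires at position(s) 5: pegaplvf
3. e -> o, i -> u / B C0 _: no change
surface: pegaplvf


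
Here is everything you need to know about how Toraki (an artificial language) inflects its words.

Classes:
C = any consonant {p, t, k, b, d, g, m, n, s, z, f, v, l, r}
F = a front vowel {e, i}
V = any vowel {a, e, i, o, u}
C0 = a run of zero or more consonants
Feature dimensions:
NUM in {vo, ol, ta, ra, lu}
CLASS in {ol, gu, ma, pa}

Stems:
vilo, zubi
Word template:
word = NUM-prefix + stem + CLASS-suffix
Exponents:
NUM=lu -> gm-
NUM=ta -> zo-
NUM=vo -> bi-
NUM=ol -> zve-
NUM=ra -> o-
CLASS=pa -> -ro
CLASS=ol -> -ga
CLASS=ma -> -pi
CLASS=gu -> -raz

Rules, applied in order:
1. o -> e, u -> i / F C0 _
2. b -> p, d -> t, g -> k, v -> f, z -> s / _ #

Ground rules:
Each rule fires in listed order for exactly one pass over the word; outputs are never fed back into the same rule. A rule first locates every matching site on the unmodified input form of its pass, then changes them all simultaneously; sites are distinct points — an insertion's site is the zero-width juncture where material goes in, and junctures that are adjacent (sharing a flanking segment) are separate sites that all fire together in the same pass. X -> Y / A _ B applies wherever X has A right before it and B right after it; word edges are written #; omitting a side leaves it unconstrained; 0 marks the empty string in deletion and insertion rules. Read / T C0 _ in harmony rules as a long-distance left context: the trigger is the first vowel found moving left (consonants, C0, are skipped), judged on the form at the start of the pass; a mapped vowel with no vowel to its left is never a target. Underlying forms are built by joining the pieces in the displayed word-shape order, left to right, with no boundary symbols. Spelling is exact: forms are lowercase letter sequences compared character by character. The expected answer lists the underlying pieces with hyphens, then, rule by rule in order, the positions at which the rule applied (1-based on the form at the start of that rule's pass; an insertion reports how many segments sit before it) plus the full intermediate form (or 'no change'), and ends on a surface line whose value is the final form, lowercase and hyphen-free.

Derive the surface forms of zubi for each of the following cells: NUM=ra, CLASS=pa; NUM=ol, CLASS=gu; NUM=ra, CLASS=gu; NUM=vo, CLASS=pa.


cell NUM=ra, CLASS=pa:
underlying: o-zubi-ro
1. o -> e, u -> i / F C0 _: fires at position(s) 7: ozubire
2. b -> p, d -> t, g -> k, v -> f, z -> s / _ #: no change
surface: ozubire

cell NUM=ol, CLASS=gu:
underlying: zve-zubi-raz
1. o -> e, u -> i / F C0 _: fires at position(s) 5: zvezibiraz
2. b -> p, d -> t, g -> k, v -> f, z -> s / _ #: fires at position(s) 10: zvezibiras
surface: zvezibiras

cell NUM=ra, CLASS=gu:
underlying: o-zubi-raz
1. o -> e, u -> i / F C0 _: no change
2. b -> p, d -> t, g -> k, v -> f, z -> s / _ #: fires at position(s) 8: ozubiras
surface: ozubiras

cell NUM=vo, CLASS=pa:
underlying: bi-zubi-ro
1. o -> e, u -> i / F C0 _: fires at position(s) 4, 8: bizibire
2. b -> p, d -> t, g -> k, v -> f, z -> s / _ #: no change
surface: bizibire


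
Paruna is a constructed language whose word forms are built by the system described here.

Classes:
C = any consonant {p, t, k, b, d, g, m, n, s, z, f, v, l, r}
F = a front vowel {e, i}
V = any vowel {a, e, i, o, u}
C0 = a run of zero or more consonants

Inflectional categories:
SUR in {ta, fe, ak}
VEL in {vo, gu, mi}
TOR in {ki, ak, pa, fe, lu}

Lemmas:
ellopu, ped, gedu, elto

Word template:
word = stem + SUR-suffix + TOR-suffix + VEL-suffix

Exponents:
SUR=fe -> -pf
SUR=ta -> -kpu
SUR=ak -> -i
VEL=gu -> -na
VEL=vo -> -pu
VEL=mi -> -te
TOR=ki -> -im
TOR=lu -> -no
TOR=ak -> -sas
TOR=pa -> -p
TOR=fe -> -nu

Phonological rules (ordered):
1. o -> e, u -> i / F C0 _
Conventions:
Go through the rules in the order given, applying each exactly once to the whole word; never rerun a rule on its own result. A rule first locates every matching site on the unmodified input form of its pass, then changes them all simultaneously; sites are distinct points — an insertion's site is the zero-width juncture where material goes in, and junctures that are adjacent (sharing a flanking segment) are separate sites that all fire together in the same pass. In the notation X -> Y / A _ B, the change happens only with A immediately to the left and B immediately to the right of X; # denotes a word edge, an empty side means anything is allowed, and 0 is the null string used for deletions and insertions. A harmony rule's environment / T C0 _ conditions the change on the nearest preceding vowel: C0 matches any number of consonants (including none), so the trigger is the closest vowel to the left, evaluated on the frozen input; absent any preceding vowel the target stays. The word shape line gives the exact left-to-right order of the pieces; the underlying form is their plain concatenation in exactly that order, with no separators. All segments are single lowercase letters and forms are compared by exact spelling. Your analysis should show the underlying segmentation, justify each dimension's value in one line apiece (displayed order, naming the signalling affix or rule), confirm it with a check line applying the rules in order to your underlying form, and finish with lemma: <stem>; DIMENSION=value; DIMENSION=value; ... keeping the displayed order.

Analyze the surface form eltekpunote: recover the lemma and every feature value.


underlying: elto-kpu-no-te
SUR=ta - signalled by the affix -kpu
VEL=mi - signalled by the affix -te
TOR=lu - signalled by the affix -no
check: eltokpunote -> eltekpunote
lemma: elto; SUR=ta; VEL=mi; TOR=lu


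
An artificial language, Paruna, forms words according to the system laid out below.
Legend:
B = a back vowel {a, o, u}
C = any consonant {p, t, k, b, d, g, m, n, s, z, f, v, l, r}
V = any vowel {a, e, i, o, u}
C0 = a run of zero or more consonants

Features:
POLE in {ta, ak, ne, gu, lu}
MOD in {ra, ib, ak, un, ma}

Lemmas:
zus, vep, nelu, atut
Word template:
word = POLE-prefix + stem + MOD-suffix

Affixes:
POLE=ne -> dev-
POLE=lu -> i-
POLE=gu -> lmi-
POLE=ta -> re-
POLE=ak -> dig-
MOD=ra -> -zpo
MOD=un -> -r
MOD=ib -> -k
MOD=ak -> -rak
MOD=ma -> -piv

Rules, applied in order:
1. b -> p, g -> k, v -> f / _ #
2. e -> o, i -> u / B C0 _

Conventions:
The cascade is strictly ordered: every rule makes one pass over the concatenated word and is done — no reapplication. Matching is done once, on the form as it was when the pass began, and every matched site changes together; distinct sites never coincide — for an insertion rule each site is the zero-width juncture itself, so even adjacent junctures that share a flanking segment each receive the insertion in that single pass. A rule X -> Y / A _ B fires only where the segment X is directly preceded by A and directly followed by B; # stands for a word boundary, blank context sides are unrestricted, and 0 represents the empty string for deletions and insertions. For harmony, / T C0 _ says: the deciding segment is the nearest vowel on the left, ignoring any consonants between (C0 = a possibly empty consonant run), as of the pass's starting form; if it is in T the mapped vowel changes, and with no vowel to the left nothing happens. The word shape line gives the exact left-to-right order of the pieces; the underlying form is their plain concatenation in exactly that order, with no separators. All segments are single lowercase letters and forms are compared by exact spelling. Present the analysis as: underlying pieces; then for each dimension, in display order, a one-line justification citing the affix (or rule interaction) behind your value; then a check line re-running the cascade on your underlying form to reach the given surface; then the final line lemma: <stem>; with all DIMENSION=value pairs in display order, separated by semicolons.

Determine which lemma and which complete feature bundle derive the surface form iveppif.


underlying: i-vep-piv
POLE=lu - signalled by the affix i-
MOD=ma - signalled by the affix -piv
check: iveppiv -> iveppif -> iveppif
lemma: vep; POLE=lu; MOD=ma


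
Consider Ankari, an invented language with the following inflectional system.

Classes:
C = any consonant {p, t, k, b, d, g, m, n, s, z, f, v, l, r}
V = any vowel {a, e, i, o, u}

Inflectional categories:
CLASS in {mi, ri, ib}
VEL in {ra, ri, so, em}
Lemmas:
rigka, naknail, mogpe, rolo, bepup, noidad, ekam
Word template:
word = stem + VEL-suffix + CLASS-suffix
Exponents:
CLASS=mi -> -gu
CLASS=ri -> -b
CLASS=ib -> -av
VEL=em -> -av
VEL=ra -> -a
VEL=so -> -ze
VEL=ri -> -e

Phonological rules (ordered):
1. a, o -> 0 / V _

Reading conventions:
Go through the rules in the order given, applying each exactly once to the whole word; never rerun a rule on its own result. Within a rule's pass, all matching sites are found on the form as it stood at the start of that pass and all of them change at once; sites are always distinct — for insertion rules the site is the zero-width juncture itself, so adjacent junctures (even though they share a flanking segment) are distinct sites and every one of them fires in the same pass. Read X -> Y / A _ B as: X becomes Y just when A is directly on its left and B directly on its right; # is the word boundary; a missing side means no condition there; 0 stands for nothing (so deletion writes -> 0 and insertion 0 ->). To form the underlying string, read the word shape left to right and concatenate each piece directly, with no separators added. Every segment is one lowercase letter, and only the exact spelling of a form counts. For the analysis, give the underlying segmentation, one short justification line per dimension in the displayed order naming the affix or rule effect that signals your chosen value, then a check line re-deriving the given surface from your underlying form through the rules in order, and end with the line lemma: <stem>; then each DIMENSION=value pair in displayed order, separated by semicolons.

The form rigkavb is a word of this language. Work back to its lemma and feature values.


underlying: rigka-av-b
CLASS=ri - signalled by the affix -b
VEL=em - signalled by the affix -av
check: rigkaavb -> rigkavb
lemma: rigka; CLASS=ri; VEL=em


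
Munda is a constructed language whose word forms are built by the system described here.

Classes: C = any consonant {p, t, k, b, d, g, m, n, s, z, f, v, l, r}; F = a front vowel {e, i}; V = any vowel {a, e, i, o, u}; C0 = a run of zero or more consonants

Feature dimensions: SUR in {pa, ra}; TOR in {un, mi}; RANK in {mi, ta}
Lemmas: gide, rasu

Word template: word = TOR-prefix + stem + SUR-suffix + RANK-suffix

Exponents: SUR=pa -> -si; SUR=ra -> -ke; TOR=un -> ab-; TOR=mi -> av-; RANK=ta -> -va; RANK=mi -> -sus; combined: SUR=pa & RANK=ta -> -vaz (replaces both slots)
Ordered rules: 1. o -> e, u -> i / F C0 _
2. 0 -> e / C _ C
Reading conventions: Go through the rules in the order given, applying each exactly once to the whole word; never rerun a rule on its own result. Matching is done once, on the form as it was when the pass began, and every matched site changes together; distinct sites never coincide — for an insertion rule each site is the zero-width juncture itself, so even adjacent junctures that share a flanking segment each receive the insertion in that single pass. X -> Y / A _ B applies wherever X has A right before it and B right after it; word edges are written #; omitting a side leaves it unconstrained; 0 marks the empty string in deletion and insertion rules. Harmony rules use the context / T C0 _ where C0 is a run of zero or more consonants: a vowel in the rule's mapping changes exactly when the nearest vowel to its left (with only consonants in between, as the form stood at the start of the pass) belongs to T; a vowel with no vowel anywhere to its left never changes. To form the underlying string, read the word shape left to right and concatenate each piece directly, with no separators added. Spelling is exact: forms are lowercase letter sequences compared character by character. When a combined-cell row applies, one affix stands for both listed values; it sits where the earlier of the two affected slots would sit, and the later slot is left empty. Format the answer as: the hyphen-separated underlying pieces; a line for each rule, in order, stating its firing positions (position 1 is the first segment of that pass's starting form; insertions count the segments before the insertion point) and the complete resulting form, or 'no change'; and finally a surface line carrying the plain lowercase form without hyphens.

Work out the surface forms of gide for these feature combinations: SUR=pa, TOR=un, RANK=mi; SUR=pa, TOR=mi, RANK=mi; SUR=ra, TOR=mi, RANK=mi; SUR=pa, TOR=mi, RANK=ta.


cell SUR=pa, TOR=un, RANK=mi:
underlying: ab-gide-si-sus
1. o -> e, u -> i / F C0 _: fires at position(s) 10: abgidesisis
2. 0 -> e / C _ C: inserts after position(s) 2: abegidesisis
surface: abegidesisis

cell SUR=pa, TOR=mi, RANK=mi:
underlying: av-gide-si-sus
1. o -> e, u -> i / F C0 _: fires at position(s) 10: avgidesisis
2. 0 -> e / C _ C: inserts after position(s) 2: avegidesisis
surface: avegidesisis

cell SUR=ra, TOR=mi, RANK=mi:
underlying: av-gide-ke-sus
1. o -> e, u -> i / F C0 _: fires at position(s) 10: avgidekesis
2. 0 -> e / C _ C: inserts after position(s) 2: avegidekesis
surface: avegidekesis

cell SUR=pa, TOR=mi, RANK=ta:
underlying: av-gide-vaz
1. o -> e, u -> i / F C0 _: no change
2. 0 -> e / C _ C: inserts after position(s) 2: avegidevaz
surface: avegidevaz


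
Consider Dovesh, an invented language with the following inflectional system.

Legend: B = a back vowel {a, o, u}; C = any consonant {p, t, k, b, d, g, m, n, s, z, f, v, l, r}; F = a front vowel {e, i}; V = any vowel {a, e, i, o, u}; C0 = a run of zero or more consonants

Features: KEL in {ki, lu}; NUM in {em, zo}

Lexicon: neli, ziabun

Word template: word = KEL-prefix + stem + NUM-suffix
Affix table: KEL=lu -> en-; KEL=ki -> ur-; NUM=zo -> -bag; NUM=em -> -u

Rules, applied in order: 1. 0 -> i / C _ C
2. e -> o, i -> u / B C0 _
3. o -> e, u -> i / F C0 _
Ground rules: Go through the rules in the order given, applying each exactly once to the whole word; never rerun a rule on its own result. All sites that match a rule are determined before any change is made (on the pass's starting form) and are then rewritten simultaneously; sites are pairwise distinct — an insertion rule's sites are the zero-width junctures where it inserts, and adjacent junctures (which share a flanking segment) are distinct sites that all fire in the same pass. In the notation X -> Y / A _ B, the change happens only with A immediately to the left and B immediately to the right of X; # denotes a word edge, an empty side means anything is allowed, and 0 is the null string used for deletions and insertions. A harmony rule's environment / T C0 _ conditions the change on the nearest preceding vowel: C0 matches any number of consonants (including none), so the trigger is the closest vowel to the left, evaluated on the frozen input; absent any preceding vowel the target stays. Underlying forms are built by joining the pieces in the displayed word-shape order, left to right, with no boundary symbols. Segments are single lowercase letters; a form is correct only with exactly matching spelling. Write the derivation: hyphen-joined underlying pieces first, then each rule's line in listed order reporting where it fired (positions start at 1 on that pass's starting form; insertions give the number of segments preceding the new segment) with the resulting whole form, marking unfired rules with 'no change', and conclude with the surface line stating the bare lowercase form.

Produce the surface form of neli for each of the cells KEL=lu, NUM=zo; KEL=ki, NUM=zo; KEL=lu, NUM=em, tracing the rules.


cell KEL=lu, NUM=zo:
underlying: en-neli-bag
1. 0 -> i / C _ C: inserts after position(s) 2: eninelibag
2. e -> o, i -> u / B C0 _: no change
3. o -> e, u -> i / F C0 _: no change
surface: eninelibag

cell KEL=ki, NUM=zo:
underlying: ur-neli-bag
1. 0 -> i / C _ C: inserts after position(s) 2: urinelibag
2. e -> o, i -> u / B C0 _: fires at position(s) 3: urunelibag
3. o -> e, u -> i / F C0 _: no change
surface: urunelibag

cell KEL=lu, NUM=em:
underlying: en-neli-u
1. 0 -> i / C _ C: inserts after position(s) 2: enineliu
2. e -> o, i -> u / B C0 _: no change
3. o -> e, u -> i / F C0 _: fires at position(s) 8: eninelii
surface: eninelii


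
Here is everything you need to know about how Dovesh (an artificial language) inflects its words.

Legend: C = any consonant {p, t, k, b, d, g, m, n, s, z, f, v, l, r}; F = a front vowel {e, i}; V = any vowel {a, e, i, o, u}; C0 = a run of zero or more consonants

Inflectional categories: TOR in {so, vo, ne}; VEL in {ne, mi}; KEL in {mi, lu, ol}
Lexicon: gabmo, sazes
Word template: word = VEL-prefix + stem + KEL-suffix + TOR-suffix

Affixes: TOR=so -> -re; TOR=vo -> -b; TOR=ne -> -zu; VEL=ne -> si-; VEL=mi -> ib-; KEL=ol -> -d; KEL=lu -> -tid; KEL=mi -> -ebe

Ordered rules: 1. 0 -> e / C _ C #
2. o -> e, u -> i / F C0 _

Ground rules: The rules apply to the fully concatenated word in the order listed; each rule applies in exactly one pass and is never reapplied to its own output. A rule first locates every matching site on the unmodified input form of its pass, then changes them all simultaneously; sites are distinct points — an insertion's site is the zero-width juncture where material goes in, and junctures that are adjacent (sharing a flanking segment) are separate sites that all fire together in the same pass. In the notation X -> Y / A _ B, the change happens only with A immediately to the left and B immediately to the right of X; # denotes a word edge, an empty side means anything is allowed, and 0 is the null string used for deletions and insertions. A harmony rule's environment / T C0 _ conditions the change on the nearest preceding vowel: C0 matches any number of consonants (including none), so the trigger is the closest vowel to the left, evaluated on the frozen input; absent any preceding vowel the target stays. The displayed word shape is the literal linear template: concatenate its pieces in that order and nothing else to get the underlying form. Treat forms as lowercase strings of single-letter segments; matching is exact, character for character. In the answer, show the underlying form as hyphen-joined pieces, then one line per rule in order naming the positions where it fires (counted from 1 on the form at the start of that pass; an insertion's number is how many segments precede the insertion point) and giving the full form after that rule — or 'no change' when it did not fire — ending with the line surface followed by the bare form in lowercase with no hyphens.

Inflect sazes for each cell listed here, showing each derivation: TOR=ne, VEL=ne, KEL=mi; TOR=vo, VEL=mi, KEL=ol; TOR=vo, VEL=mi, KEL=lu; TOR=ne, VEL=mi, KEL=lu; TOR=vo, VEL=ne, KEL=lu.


cell TOR=ne, VEL=ne, KEL=mi:
underlying: si-sazes-ebe-zu
1. 0 -> e / C _ C #: no change
2. o -> e, u -> i / F C0 _: fires at position(s) 12: sisazesebezi
surface: sisazesebezi

cell TOR=vo, VEL=mi, KEL=ol:
underlying: ib-sazes-d-b
1. 0 -> e / C _ C #: inserts after position(s) 8: ibsazesdeb
2. o -> e, u -> i / F C0 _: no change
surface: ibsazesdeb

cell TOR=vo, VEL=mi, KEL=lu:
underlying: ib-sazes-tid-b
1. 0 -> e / C _ C #: inserts after position(s) 10: ibsazestideb
2. o -> e, u -> i / F C0 _: no change
surface: ibsazestideb

cell TOR=ne, VEL=mi, KEL=lu:
underlying: ib-sazes-tid-zu
1. 0 -> e / C _ C #: no change
2. o -> e, u -> i / F C0 _: fires at position(s) 12: ibsazestidzi
surface: ibsazestidzi

cell TOR=vo, VEL=ne, KEL=lu:
underlying: si-sazes-tid-b
1. 0 -> e / C _ C #: inserts after position(s) 10: sisazestideb
2. o -> e, u -> i / F C0 _: no change
surface: sisazestideb
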